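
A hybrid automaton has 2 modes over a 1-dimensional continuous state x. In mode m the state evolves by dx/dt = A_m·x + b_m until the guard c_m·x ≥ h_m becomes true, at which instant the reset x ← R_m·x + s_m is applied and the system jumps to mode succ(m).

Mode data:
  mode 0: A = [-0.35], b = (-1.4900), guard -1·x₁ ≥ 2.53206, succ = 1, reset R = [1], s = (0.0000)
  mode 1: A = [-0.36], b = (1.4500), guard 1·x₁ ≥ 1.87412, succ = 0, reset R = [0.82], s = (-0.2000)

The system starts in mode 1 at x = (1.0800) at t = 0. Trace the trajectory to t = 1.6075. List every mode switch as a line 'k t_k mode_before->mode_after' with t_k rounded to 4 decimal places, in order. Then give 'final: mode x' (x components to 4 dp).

1 0.8719 1->0
final: 0 0.0670

Mode 1: guard c·x = 1.8741 hit at Δt = 0.8719 (t = 0.8719), x⁻ = (1.8741) → reset → x⁺ = (1.3368), jump to mode 0
Mode 0: flow for 0.7356 to horizon, guard not reached → x = (0.0670)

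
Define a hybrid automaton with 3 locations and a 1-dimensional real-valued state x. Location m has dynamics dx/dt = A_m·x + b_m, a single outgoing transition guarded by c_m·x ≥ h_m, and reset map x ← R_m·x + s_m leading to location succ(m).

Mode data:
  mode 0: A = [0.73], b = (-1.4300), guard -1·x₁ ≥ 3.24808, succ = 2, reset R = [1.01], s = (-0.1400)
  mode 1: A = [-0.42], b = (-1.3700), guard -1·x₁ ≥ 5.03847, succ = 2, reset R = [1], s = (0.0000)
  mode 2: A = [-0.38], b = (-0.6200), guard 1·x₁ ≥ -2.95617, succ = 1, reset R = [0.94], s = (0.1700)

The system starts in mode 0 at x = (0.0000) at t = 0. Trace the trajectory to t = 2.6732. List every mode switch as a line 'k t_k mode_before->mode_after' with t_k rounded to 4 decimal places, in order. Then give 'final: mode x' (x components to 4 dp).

Mode 0: guard c·x = 3.2481 hit at Δt = 1.3392 (t = 1.3392), x⁻ = (-3.2481) → reset → x⁺ = (-3.4206), jump to mode 2
Mode 2: guard c·x = -2.9562 hit at Δt = 0.7909 (t = 2.1301), x⁻ = (-2.9562) → reset → x⁺ = (-2.6088), jump to mode 1
Mode 1: flow for 0.5431 to horizon, guard not reached → x = (-2.7420)

1 1.3392 0->2
2 2.1301 2->1
final: 1 -2.7420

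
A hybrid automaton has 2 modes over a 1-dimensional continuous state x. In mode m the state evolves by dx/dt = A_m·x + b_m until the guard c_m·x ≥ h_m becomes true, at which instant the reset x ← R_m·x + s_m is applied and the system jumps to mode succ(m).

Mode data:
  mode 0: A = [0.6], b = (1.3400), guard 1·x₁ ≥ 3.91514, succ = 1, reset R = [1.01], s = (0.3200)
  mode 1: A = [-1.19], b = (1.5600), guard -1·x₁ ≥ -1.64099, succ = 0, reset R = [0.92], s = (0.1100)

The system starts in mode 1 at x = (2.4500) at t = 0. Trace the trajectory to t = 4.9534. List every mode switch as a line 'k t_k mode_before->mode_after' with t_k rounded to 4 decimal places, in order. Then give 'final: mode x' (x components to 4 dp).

1 1.0409 1->0
2 1.8198 0->1
3 3.6642 1->0
4 4.4431 0->1
final: 1 2.9254

Mode 1: guard c·x = -1.6410 hit at Δt = 1.0409 (t = 1.0409), x⁻ = (1.6410) → reset → x⁺ = (1.6197), jump to mode 0
Mode 0: guard c·x = 3.9151 hit at Δt = 0.7789 (t = 1.8198), x⁻ = (3.9151) → reset → x⁺ = (4.2743), jump to mode 1
Mode 1: guard c·x = -1.6410 hit at Δt = 1.8444 (t = 3.6642), x⁻ = (1.6410) → reset → x⁺ = (1.6197), jump to mode 0
Mode 0: guard c·x = 3.9151 hit at Δt = 0.7789 (t = 4.4431), x⁻ = (3.9151) → reset → x⁺ = (4.2743), jump to mode 1
Mode 1: flow for 0.5103 to horizon, guard not reached → x = (2.9254)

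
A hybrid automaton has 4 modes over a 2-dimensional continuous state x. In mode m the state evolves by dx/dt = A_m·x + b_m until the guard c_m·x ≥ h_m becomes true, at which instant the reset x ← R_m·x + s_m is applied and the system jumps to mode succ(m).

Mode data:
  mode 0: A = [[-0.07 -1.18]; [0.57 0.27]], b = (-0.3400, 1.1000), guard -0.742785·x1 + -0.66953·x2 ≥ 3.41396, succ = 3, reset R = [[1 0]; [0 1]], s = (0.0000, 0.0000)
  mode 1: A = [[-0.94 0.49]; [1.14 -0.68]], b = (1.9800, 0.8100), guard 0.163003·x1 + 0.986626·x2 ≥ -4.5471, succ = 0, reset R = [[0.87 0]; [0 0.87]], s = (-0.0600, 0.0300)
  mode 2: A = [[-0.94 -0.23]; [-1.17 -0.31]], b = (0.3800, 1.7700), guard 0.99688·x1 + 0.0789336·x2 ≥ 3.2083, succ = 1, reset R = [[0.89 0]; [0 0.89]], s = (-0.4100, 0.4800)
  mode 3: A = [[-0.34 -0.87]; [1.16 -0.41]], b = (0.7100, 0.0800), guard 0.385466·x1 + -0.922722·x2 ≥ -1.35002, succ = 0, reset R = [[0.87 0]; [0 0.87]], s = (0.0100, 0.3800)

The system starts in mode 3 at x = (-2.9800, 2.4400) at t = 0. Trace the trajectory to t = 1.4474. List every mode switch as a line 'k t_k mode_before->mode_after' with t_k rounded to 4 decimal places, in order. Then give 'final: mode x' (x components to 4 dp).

1 0.5459 3->0
final: 0 -3.0776 0.4064

Mode 3: guard c·x = -1.3500 hit at Δt = 0.5459 (t = 0.5459), x⁻ = (-2.6861, 0.3410) → reset → x⁺ = (-2.3269, 0.6766), jump to mode 0
Mode 0: flow for 0.9015 to horizon, guard not reached → x = (-3.0776, 0.4064)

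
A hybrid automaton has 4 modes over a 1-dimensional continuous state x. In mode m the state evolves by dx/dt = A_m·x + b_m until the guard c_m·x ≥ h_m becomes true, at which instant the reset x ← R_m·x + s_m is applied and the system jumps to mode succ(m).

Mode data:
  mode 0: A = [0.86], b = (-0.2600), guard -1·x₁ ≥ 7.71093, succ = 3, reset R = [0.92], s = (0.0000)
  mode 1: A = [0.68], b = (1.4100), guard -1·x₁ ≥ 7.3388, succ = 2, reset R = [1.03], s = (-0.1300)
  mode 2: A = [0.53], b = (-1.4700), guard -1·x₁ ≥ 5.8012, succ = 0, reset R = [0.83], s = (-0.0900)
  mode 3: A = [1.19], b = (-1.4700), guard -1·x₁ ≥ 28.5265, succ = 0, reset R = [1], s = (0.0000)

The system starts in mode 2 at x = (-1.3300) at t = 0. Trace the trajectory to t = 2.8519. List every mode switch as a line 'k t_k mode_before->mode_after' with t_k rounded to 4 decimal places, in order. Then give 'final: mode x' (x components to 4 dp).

1 1.3905 2->0
2 1.8917 0->3
final: 3 -24.8775

Mode 2: guard c·x = 5.8012 hit at Δt = 1.3905 (t = 1.3905), x⁻ = (-5.8012) → reset → x⁺ = (-4.9050), jump to mode 0
Mode 0: guard c·x = 7.7109 hit at Δt = 0.5012 (t = 1.8917), x⁻ = (-7.7109) → reset → x⁺ = (-7.0941), jump to mode 3
Mode 3: flow for 0.9602 to horizon, guard not reached → x = (-24.8775)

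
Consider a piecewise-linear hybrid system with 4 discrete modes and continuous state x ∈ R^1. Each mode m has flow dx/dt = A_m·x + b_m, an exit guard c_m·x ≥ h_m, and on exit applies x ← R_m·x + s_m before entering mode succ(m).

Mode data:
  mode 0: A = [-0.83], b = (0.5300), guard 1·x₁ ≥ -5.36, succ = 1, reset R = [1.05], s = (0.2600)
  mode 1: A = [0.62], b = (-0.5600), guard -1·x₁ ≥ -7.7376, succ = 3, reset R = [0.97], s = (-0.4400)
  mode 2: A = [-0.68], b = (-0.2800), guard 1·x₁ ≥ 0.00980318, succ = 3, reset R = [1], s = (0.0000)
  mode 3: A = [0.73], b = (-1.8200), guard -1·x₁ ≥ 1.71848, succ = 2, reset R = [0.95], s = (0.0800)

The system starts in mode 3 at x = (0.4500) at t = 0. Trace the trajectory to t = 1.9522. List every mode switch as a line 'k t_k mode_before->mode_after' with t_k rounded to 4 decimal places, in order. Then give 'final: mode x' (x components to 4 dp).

Mode 3: guard c·x = 1.7185 hit at Δt = 0.9909 (t = 0.9909), x⁻ = (-1.7185) → reset → x⁺ = (-1.5526), jump to mode 2
Mode 2: flow for 0.9613 to horizon, guard not reached → x = (-1.0051)

1 0.9909 3->2
final: 2 -1.0051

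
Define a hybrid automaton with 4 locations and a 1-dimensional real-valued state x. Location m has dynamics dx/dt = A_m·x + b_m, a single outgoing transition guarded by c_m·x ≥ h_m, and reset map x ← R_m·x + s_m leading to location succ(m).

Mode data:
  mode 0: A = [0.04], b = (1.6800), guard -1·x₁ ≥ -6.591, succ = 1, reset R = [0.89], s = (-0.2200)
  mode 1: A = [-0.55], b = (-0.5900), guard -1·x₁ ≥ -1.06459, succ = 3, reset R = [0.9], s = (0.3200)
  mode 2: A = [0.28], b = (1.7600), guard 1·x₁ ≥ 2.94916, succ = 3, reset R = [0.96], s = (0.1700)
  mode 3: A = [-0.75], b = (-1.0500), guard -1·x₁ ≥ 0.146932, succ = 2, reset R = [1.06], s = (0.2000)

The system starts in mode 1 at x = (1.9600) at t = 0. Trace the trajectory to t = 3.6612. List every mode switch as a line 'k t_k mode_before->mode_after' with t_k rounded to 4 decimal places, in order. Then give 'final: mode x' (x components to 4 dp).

Mode 1: guard c·x = -1.0646 hit at Δt = 0.6362 (t = 0.6362), x⁻ = (1.0646) → reset → x⁺ = (1.2781), jump to mode 3
Mode 3: guard c·x = 0.1469 hit at Δt = 1.0127 (t = 1.6489), x⁻ = (-0.1469) → reset → x⁺ = (0.0443), jump to mode 2
Mode 2: guard c·x = 2.9492 hit at Δt = 1.3489 (t = 2.9978), x⁻ = (2.9492) → reset → x⁺ = (3.0012), jump to mode 3
Mode 3: flow for 0.6634 to horizon, guard not reached → x = (1.2760)

1 0.6362 1->3
2 1.6489 3->2
3 2.9978 2->3
final: 3 1.2760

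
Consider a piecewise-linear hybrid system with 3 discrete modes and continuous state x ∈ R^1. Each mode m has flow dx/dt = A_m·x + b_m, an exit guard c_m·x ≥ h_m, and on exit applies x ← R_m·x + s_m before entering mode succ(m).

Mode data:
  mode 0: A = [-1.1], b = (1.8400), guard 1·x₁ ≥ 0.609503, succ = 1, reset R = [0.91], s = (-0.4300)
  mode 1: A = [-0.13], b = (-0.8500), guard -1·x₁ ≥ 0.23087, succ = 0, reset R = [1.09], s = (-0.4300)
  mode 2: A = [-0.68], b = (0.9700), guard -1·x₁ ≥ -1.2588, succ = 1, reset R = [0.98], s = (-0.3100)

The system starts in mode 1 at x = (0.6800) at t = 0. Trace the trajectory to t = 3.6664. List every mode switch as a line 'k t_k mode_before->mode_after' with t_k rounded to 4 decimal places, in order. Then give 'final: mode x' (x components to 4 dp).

Mode 1: guard c·x = 0.2309 hit at Δt = 1.0376 (t = 1.0376), x⁻ = (-0.2309) → reset → x⁺ = (-0.6816), jump to mode 0
Mode 0: guard c·x = 0.6095 hit at Δt = 0.7227 (t = 1.7603), x⁻ = (0.6095) → reset → x⁺ = (0.1246), jump to mode 1
Mode 1: guard c·x = 0.2309 hit at Δt = 0.4218 (t = 2.1821), x⁻ = (-0.2309) → reset → x⁺ = (-0.6816), jump to mode 0
Mode 0: guard c·x = 0.6095 hit at Δt = 0.7227 (t = 2.9048), x⁻ = (0.6095) → reset → x⁺ = (0.1246), jump to mode 1
Mode 1: guard c·x = 0.2309 hit at Δt = 0.4218 (t = 3.3266), x⁻ = (-0.2309) → reset → x⁺ = (-0.6816), jump to mode 0
Mode 0: flow for 0.3398 to horizon, guard not reached → x = (0.0527)

1 1.0376 1->0
2 1.7603 0->1
3 2.1821 1->0
4 2.9048 0->1
5 3.3266 1->0
final: 0 0.0527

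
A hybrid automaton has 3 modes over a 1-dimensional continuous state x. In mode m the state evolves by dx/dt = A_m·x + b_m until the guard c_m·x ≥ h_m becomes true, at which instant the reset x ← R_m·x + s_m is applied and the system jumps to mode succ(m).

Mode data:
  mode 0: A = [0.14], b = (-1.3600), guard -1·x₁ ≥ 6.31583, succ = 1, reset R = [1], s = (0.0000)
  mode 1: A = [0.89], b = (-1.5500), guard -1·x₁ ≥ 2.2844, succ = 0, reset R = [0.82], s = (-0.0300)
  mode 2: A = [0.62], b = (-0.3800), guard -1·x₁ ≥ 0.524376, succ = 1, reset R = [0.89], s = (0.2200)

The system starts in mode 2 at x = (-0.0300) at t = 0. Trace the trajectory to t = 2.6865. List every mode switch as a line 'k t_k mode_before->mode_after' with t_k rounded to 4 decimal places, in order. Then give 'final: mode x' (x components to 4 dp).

1 0.9200 2->1
2 1.7127 1->0
final: 0 -3.6001

Mode 2: guard c·x = 0.5244 hit at Δt = 0.9200 (t = 0.9200), x⁻ = (-0.5244) → reset → x⁺ = (-0.2467), jump to mode 1
Mode 1: guard c·x = 2.2844 hit at Δt = 0.7927 (t = 1.7127), x⁻ = (-2.2844) → reset → x⁺ = (-1.9032), jump to mode 0
Mode 0: flow for 0.9738 to horizon, guard not reached → x = (-3.6001)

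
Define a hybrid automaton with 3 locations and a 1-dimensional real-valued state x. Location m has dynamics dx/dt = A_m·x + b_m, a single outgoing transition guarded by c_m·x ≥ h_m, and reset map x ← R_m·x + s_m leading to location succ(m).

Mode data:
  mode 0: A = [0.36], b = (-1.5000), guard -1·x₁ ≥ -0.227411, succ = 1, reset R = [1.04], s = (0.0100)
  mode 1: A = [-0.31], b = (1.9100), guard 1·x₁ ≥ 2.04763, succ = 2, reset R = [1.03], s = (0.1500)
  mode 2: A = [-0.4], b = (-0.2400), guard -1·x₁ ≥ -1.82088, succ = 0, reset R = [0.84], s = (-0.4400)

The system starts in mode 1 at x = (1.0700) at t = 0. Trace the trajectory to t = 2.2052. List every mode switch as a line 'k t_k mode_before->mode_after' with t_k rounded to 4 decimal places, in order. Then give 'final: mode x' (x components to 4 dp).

1 0.6878 1->2
2 1.1037 2->0
3 1.7898 0->1
final: 1 0.9612

Mode 1: guard c·x = 2.0476 hit at Δt = 0.6878 (t = 0.6878), x⁻ = (2.0476) → reset → x⁺ = (2.2591), jump to mode 2
Mode 2: guard c·x = -1.8209 hit at Δt = 0.4159 (t = 1.1037), x⁻ = (1.8209) → reset → x⁺ = (1.0895), jump to mode 0
Mode 0: guard c·x = -0.2274 hit at Δt = 0.6861 (t = 1.7898), x⁻ = (0.2274) → reset → x⁺ = (0.2465), jump to mode 1
Mode 1: flow for 0.4154 to horizon, guard not reached → x = (0.9612)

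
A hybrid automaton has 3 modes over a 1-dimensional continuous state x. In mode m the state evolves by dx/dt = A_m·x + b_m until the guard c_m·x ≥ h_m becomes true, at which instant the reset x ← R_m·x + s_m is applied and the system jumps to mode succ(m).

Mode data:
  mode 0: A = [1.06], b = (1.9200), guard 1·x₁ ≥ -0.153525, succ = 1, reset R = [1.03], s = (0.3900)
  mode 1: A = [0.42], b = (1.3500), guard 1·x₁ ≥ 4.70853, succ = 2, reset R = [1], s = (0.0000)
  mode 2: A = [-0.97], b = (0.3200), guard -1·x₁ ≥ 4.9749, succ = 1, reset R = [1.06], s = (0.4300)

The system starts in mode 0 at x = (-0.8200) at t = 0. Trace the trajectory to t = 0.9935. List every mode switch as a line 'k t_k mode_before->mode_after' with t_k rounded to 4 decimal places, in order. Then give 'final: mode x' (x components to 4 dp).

Mode 0: guard c·x = -0.1535 hit at Δt = 0.4851 (t = 0.4851), x⁻ = (-0.1535) → reset → x⁺ = (0.2319), jump to mode 1
Mode 1: flow for 0.5084 to horizon, guard not reached → x = (1.0522)

1 0.4851 0->1
final: 1 1.0522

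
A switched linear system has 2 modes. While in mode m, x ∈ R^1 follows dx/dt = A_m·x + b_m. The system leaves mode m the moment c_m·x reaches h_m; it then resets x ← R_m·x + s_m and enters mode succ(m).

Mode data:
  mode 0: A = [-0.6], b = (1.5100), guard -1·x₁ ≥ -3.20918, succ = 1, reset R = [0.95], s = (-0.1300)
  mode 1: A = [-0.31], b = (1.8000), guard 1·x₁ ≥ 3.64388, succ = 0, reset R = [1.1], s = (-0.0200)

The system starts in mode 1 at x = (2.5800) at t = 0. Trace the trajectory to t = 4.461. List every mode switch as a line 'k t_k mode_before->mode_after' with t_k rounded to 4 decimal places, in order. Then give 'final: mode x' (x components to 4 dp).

Mode 1: guard c·x = 3.6439 hit at Δt = 1.2906 (t = 1.2906), x⁻ = (3.6439) → reset → x⁺ = (3.9883), jump to mode 0
Mode 0: guard c·x = -3.2092 hit at Δt = 1.2563 (t = 2.5469), x⁻ = (3.2092) → reset → x⁺ = (2.9187), jump to mode 1
Mode 1: guard c·x = 3.6439 hit at Δt = 0.9328 (t = 3.4797), x⁻ = (3.6439) → reset → x⁺ = (3.9883), jump to mode 0
Mode 0: flow for 0.9813 to horizon, guard not reached → x = (3.3334)

1 1.2906 1->0
2 2.5469 0->1
3 3.4797 1->0
final: 0 3.3334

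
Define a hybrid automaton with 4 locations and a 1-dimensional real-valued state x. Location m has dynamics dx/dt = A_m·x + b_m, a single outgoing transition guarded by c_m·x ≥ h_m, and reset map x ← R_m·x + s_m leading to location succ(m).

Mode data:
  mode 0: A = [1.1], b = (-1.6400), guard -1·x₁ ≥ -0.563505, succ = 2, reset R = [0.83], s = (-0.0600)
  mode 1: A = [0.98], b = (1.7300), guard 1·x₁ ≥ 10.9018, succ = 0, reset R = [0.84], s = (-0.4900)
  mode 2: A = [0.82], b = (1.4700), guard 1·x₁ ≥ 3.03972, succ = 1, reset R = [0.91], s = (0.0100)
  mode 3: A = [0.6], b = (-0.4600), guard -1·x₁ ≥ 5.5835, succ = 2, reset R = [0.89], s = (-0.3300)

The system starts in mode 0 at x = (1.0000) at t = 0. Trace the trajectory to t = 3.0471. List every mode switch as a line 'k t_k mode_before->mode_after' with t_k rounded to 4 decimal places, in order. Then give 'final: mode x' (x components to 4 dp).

Mode 0: guard c·x = -0.5635 hit at Δt = 0.5783 (t = 0.5783), x⁻ = (0.5635) → reset → x⁺ = (0.4077), jump to mode 2
Mode 2: guard c·x = 3.0397 hit at Δt = 0.9594 (t = 1.5377), x⁻ = (3.0397) → reset → x⁺ = (2.7761), jump to mode 1
Mode 1: guard c·x = 10.9018 hit at Δt = 1.0467 (t = 2.5844), x⁻ = (10.9018) → reset → x⁺ = (8.6675), jump to mode 0
Mode 0: flow for 0.4627 to horizon, guard not reached → x = (13.4298)

1 0.5783 0->2
2 1.5377 2->1
3 2.5844 1->0
final: 0 13.4298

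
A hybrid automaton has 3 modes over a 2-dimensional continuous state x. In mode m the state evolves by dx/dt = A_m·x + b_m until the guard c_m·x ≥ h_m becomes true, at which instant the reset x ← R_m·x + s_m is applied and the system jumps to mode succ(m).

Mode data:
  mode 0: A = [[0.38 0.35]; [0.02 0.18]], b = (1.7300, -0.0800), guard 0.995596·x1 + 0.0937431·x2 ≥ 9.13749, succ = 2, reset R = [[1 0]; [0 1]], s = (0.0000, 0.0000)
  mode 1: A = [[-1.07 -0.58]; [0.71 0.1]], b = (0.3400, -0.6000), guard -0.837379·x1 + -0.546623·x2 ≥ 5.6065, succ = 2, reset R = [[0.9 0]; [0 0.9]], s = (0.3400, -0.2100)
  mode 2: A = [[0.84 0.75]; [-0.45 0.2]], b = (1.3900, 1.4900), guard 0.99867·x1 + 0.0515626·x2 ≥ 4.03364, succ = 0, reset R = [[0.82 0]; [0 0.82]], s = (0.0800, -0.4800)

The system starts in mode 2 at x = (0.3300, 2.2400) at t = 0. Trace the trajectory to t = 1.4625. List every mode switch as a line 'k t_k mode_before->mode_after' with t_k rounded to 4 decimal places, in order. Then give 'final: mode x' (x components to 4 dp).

1 0.7049 2->0
final: 0 6.5395 2.3536

Mode 2: guard c·x = 4.0336 hit at Δt = 0.7049 (t = 0.7049), x⁻ = (3.8802, 3.0763) → reset → x⁺ = (3.2617, 2.0425), jump to mode 0
Mode 0: flow for 0.7576 to horizon, guard not reached → x = (6.5395, 2.3536)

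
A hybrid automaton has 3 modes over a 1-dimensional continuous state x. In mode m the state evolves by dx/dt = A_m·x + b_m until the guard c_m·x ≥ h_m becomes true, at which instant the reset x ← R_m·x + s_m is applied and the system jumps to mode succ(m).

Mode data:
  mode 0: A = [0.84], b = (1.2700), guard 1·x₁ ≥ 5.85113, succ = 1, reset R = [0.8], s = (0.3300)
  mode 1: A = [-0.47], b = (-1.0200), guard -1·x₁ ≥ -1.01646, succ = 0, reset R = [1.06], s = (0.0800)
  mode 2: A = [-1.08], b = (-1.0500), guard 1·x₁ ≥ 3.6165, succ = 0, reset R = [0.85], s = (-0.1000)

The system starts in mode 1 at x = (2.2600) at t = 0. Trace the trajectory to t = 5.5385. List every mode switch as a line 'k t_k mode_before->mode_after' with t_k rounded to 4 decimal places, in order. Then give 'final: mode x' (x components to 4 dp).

Mode 1: guard c·x = -1.0165 hit at Δt = 0.7010 (t = 0.7010), x⁻ = (1.0165) → reset → x⁺ = (1.1574), jump to mode 0
Mode 0: guard c·x = 5.8511 hit at Δt = 1.2079 (t = 1.9089), x⁻ = (5.8511) → reset → x⁺ = (5.0109), jump to mode 1
Mode 1: guard c·x = -1.0165 hit at Δt = 1.7287 (t = 3.6376), x⁻ = (1.0165) → reset → x⁺ = (1.1574), jump to mode 0
Mode 0: guard c·x = 5.8511 hit at Δt = 1.2079 (t = 4.8455), x⁻ = (5.8511) → reset → x⁺ = (5.0109), jump to mode 1
Mode 1: flow for 0.6930 to horizon, guard not reached → x = (3.0146)

1 0.7010 1->0
2 1.9089 0->1
3 3.6376 1->0
4 4.8455 0->1
final: 1 3.0146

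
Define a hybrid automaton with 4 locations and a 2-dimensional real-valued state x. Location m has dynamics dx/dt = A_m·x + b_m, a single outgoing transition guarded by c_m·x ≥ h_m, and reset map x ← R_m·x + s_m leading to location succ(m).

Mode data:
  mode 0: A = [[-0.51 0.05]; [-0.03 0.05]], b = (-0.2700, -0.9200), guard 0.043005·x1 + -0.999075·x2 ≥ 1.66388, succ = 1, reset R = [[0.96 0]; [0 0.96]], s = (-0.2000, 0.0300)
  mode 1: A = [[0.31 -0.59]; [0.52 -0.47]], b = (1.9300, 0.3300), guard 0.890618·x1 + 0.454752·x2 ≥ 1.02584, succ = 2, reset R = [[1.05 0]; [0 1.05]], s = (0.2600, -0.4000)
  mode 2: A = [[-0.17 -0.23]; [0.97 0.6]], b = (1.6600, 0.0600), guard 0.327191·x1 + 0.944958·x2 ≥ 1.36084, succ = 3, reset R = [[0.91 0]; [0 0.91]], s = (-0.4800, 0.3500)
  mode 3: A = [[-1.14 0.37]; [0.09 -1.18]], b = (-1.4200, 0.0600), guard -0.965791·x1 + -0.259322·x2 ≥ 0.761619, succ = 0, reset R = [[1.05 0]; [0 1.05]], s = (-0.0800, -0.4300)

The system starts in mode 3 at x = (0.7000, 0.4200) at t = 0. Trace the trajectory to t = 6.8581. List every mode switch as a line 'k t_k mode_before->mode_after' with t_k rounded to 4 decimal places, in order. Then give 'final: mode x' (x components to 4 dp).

Mode 3: guard c·x = 0.7616 hit at Δt = 1.4247 (t = 1.4247), x⁻ = (-0.8136, 0.0930) → reset → x⁺ = (-0.9343, -0.3323), jump to mode 0
Mode 0: guard c·x = 1.6639 hit at Δt = 1.4459 (t = 2.8706), x⁻ = (-0.7788, -1.6989) → reset → x⁺ = (-0.9477, -1.6010), jump to mode 1
Mode 1: guard c·x = 1.0258 hit at Δt = 0.8991 (t = 3.7697), x⁻ = (1.4969, -0.6757) → reset → x⁺ = (1.8317, -1.1095), jump to mode 2
Mode 2: guard c·x = 1.3608 hit at Δt = 0.7471 (t = 4.5168), x⁻ = (2.8474, 0.4542) → reset → x⁺ = (2.1112, 0.7633), jump to mode 3
Mode 3: guard c·x = 0.7616 hit at Δt = 1.9624 (t = 6.4792), x⁻ = (-0.8161, 0.1023) → reset → x⁺ = (-0.9369, -0.3226), jump to mode 0
Mode 0: flow for 0.3789 to horizon, guard not reached → x = (-0.8739, -0.6703)

1 1.4247 3->0
2 2.8706 0->1
3 3.7697 1->2
4 4.5168 2->3
5 6.4792 3->0
final: 0 -0.8739 -0.6703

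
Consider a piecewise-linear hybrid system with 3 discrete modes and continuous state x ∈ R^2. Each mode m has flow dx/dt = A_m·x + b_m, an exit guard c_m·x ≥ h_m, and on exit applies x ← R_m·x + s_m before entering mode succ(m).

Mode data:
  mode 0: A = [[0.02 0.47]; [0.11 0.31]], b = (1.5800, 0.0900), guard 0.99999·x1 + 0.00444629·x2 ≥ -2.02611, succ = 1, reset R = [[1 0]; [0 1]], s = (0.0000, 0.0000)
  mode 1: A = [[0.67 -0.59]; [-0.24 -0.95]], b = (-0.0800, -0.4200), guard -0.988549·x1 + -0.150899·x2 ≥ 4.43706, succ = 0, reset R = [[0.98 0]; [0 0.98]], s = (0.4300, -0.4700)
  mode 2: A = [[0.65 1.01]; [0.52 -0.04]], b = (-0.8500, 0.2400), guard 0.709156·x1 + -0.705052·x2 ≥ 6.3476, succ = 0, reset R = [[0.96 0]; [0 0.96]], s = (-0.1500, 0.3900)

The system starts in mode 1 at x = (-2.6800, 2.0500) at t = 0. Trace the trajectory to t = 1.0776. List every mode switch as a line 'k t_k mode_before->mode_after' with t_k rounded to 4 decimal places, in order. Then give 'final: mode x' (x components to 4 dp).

1 0.5764 1->0
final: 0 -3.2145 0.8780

Mode 1: guard c·x = 4.4371 hit at Δt = 0.5764 (t = 0.5764), x⁻ = (-4.7017, 1.3972) → reset → x⁺ = (-4.1777, 0.8992), jump to mode 0
Mode 0: flow for 0.5012 to horizon, guard not reached → x = (-3.2145, 0.8780)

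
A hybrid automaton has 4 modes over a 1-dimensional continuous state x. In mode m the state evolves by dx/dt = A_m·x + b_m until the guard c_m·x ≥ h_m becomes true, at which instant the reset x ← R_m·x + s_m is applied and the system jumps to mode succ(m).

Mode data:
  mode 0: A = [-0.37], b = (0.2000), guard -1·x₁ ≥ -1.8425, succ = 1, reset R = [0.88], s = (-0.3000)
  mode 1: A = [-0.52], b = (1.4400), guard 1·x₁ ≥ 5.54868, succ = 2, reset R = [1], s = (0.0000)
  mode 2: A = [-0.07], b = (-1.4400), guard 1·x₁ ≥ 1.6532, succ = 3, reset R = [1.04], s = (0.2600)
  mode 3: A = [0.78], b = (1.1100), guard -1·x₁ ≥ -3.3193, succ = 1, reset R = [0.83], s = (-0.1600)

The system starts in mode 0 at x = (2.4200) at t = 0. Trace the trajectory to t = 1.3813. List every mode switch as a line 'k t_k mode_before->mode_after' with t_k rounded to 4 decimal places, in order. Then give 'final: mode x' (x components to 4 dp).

1 0.9922 0->1
final: 1 1.5866

Mode 0: guard c·x = -1.8425 hit at Δt = 0.9922 (t = 0.9922), x⁻ = (1.8425) → reset → x⁺ = (1.3214), jump to mode 1
Mode 1: flow for 0.3891 to horizon, guard not reached → x = (1.5866)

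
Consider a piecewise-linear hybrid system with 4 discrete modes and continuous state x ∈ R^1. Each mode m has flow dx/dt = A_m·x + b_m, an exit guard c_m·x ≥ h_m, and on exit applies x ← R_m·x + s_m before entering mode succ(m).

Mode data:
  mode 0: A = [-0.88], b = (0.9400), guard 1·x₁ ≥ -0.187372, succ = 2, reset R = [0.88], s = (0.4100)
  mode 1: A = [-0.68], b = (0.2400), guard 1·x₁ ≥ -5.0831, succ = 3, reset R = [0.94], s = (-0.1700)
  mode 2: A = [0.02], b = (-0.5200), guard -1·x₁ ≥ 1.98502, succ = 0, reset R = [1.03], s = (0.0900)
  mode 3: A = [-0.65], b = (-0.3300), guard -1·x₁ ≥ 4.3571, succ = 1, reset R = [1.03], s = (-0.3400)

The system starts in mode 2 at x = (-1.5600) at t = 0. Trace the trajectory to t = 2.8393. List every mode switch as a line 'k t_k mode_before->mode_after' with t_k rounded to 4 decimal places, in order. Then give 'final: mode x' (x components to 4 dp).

Mode 2: guard c·x = 1.9850 hit at Δt = 0.7652 (t = 0.7652), x⁻ = (-1.9850) → reset → x⁺ = (-1.9546), jump to mode 0
Mode 0: guard c·x = -0.1874 hit at Δt = 0.9984 (t = 1.7636), x⁻ = (-0.1874) → reset → x⁺ = (0.2451), jump to mode 2
Mode 2: flow for 1.0757 to horizon, guard not reached → x = (-0.3150)

1 0.7652 2->0
2 1.7636 0->2
final: 2 -0.3150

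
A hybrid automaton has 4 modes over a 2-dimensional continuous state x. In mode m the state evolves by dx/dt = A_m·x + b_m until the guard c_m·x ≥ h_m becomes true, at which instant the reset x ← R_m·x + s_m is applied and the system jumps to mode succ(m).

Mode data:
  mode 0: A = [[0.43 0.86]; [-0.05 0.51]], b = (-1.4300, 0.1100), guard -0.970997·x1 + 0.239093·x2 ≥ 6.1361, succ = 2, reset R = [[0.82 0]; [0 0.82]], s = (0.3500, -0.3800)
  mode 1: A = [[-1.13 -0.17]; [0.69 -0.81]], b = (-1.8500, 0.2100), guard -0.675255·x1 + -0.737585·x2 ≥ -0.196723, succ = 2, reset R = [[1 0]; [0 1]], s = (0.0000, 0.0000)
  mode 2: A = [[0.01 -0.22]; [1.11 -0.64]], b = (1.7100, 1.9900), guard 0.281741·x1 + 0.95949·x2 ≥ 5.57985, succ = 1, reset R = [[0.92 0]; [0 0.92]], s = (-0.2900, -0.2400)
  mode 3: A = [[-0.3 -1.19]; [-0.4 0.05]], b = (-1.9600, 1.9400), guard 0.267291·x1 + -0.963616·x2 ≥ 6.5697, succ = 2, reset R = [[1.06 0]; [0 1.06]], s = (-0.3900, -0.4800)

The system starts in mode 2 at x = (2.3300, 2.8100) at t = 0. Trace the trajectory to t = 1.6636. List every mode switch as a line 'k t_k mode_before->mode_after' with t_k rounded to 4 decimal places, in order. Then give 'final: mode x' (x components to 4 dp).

1 0.8347 2->1
final: 1 -0.3113 2.6137

Mode 2: guard c·x = 5.5799 hit at Δt = 0.8347 (t = 0.8347), x⁻ = (3.0639, 4.9158) → reset → x⁺ = (2.5288, 4.2825), jump to mode 1
Mode 1: flow for 0.8289 to horizon, guard not reached → x = (-0.3113, 2.6137)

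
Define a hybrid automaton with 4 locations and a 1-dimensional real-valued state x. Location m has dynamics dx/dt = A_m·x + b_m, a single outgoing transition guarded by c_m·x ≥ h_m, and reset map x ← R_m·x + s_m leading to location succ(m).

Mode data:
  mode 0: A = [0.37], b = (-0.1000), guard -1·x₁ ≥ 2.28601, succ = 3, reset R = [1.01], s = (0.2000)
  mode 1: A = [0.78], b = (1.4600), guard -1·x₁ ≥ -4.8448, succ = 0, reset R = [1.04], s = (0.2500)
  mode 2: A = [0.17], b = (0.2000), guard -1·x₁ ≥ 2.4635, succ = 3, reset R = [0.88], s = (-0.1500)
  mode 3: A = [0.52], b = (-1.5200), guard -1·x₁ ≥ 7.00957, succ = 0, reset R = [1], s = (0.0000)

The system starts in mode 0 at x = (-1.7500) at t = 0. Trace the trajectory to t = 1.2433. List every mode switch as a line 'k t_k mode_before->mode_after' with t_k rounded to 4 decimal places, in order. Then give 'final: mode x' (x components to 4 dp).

1 0.6360 0->3
final: 3 -3.9775

Mode 0: guard c·x = 2.2860 hit at Δt = 0.6360 (t = 0.6360), x⁻ = (-2.2860) → reset → x⁺ = (-2.1089), jump to mode 3
Mode 3: flow for 0.6073 to horizon, guard not reached → x = (-3.9775)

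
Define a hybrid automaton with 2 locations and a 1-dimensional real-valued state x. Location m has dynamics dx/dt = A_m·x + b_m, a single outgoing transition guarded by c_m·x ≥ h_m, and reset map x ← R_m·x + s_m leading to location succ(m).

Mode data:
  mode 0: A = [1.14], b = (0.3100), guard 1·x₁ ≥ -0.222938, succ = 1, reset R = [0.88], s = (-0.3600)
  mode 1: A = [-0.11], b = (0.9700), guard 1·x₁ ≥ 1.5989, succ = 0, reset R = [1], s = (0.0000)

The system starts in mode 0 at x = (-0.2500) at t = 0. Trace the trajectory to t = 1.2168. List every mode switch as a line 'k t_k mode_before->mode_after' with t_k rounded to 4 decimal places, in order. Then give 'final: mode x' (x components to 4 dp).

1 0.7051 0->1
final: 1 -0.0431

Mode 0: guard c·x = -0.2229 hit at Δt = 0.7051 (t = 0.7051), x⁻ = (-0.2229) → reset → x⁺ = (-0.5562), jump to mode 1
Mode 1: flow for 0.5117 to horizon, guard not reached → x = (-0.0431)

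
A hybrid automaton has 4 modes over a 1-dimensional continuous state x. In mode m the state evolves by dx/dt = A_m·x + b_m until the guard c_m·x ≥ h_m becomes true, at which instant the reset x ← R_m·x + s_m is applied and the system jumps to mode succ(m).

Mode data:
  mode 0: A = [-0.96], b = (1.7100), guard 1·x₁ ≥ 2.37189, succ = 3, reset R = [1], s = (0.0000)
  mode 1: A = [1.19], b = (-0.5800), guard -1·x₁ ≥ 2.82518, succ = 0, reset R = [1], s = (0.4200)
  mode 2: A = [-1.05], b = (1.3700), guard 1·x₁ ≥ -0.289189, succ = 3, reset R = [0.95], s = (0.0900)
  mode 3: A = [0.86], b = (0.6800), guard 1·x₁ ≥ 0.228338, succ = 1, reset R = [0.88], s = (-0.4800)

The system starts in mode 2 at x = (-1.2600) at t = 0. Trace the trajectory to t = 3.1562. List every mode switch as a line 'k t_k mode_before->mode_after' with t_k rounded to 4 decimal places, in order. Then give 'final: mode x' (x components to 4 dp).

Mode 2: guard c·x = -0.2892 hit at Δt = 0.4530 (t = 0.4530), x⁻ = (-0.2892) → reset → x⁺ = (-0.1847), jump to mode 3
Mode 3: guard c·x = 0.2283 hit at Δt = 0.6044 (t = 1.0574), x⁻ = (0.2283) → reset → x⁺ = (-0.2791), jump to mode 1
Mode 1: guard c·x = 2.8252 hit at Δt = 1.2300 (t = 2.2874), x⁻ = (-2.8252) → reset → x⁺ = (-2.4052), jump to mode 0
Mode 0: flow for 0.8688 to horizon, guard not reached → x = (-0.0369)

1 0.4530 2->3
2 1.0574 3->1
3 2.2874 1->0
final: 0 -0.0369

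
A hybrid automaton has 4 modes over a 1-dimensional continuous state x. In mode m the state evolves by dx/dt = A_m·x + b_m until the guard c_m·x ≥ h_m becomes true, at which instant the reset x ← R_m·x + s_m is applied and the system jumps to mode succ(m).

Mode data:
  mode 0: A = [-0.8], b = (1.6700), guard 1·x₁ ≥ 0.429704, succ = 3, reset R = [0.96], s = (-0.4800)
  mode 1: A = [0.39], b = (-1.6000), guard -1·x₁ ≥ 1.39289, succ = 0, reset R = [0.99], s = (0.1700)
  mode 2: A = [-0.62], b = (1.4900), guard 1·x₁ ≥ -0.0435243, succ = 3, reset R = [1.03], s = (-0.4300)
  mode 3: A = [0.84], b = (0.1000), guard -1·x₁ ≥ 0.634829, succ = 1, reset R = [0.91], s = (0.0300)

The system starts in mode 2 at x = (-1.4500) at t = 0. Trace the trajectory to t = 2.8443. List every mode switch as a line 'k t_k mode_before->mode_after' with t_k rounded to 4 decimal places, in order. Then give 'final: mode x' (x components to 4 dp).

1 0.7325 2->3
2 1.1746 3->1
3 1.6028 1->0
4 2.4620 0->3
final: 3 -0.0480

Mode 2: guard c·x = -0.0435 hit at Δt = 0.7325 (t = 0.7325), x⁻ = (-0.0435) → reset → x⁺ = (-0.4748), jump to mode 3
Mode 3: guard c·x = 0.6348 hit at Δt = 0.4421 (t = 1.1746), x⁻ = (-0.6348) → reset → x⁺ = (-0.5477), jump to mode 1
Mode 1: guard c·x = 1.3929 hit at Δt = 0.4282 (t = 1.6028), x⁻ = (-1.3929) → reset → x⁺ = (-1.2090), jump to mode 0
Mode 0: guard c·x = 0.4297 hit at Δt = 0.8592 (t = 2.4620), x⁻ = (0.4297) → reset → x⁺ = (-0.0675), jump to mode 3
Mode 3: flow for 0.3823 to horizon, guard not reached → x = (-0.0480)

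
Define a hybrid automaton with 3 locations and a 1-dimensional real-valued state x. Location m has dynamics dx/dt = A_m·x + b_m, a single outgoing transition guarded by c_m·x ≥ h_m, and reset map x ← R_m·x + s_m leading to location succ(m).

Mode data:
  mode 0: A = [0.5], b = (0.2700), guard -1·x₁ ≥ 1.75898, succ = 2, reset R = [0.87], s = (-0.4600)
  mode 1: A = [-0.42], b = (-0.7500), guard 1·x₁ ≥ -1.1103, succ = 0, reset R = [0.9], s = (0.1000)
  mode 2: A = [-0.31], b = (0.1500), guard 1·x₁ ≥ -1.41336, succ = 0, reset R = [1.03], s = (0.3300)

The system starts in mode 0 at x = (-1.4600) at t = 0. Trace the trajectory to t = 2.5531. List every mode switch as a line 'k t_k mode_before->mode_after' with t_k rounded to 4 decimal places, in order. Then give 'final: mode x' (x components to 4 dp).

Mode 0: guard c·x = 1.7590 hit at Δt = 0.5628 (t = 0.5628), x⁻ = (-1.7590) → reset → x⁺ = (-1.9903), jump to mode 2
Mode 2: guard c·x = -1.4134 hit at Δt = 0.8565 (t = 1.4193), x⁻ = (-1.4134) → reset → x⁺ = (-1.1258), jump to mode 0
Mode 0: flow for 1.1338 to horizon, guard not reached → x = (-1.5726)

1 0.5628 0->2
2 1.4193 2->0
final: 0 -1.5726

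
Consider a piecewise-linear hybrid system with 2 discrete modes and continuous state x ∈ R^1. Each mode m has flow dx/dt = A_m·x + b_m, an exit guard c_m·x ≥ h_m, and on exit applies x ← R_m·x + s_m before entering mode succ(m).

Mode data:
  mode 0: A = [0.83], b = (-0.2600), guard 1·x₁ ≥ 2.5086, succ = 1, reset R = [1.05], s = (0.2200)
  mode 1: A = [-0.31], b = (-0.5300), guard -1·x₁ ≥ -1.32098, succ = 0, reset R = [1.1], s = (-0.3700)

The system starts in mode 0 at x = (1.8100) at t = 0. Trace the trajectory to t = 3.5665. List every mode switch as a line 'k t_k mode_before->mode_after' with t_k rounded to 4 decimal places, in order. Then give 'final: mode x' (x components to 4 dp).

Mode 0: guard c·x = 2.5086 hit at Δt = 0.4615 (t = 0.4615), x⁻ = (2.5086) → reset → x⁺ = (2.8540), jump to mode 1
Mode 1: guard c·x = -1.3210 hit at Δt = 1.3205 (t = 1.7820), x⁻ = (1.3210) → reset → x⁺ = (1.0831), jump to mode 0
Mode 0: guard c·x = 2.5086 hit at Δt = 1.2626 (t = 3.0446), x⁻ = (2.5086) → reset → x⁺ = (2.8540), jump to mode 1
Mode 1: flow for 0.5219 to horizon, guard not reached → x = (2.1723)

1 0.4615 0->1
2 1.7820 1->0
3 3.0446 0->1
final: 1 2.1723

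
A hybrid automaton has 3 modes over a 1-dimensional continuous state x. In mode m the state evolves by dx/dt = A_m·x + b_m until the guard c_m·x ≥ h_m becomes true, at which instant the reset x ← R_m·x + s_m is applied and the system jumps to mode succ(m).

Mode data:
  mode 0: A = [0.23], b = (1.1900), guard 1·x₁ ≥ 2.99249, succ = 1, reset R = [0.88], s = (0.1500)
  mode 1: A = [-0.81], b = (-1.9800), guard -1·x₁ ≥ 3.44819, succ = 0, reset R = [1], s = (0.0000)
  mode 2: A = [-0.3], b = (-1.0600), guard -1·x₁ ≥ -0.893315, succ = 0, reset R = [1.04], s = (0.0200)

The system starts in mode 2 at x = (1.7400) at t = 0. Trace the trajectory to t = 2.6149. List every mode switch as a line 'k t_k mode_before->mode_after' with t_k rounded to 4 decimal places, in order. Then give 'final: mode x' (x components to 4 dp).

1 0.5834 2->0
2 1.8355 0->1
final: 1 0.3362

Mode 2: guard c·x = -0.8933 hit at Δt = 0.5834 (t = 0.5834), x⁻ = (0.8933) → reset → x⁺ = (0.9490), jump to mode 0
Mode 0: guard c·x = 2.9925 hit at Δt = 1.2521 (t = 1.8355), x⁻ = (2.9925) → reset → x⁺ = (2.7834), jump to mode 1
Mode 1: flow for 0.7794 to horizon, guard not reached → x = (0.3362)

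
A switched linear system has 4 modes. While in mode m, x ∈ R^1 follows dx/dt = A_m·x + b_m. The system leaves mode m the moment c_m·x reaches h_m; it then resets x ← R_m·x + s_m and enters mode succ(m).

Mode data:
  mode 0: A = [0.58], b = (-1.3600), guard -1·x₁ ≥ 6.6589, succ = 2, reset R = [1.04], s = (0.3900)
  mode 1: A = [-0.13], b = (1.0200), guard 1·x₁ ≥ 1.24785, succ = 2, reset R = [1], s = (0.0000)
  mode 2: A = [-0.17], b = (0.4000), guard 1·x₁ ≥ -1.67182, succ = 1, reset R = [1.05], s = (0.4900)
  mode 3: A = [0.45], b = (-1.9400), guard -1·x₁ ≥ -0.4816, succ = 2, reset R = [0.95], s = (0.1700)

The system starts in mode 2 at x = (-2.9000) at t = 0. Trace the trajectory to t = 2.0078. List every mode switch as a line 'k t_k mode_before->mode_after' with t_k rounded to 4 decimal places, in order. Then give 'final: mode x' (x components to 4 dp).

1 1.5666 2->1
final: 1 -0.7575

Mode 2: guard c·x = -1.6718 hit at Δt = 1.5666 (t = 1.5666), x⁻ = (-1.6718) → reset → x⁺ = (-1.2654), jump to mode 1
Mode 1: flow for 0.4412 to horizon, guard not reached → x = (-0.7575)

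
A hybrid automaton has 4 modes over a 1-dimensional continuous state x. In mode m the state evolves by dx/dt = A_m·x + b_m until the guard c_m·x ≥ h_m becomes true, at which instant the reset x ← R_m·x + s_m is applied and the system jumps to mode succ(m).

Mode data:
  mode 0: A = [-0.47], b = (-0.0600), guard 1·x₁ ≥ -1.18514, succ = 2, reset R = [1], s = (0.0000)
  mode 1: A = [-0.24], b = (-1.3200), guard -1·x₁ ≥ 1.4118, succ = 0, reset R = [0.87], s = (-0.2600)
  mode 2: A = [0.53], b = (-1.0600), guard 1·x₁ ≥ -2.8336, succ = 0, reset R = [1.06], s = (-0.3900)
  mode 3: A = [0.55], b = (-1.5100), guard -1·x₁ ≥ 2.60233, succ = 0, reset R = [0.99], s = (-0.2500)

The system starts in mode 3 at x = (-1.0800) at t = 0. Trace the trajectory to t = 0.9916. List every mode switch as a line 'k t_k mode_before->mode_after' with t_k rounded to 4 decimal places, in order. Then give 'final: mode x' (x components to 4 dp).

Mode 3: guard c·x = 2.6023 hit at Δt = 0.6091 (t = 0.6091), x⁻ = (-2.6023) → reset → x⁺ = (-2.8263), jump to mode 0
Mode 0: flow for 0.3825 to horizon, guard not reached → x = (-2.3823)

1 0.6091 3->0
final: 0 -2.3823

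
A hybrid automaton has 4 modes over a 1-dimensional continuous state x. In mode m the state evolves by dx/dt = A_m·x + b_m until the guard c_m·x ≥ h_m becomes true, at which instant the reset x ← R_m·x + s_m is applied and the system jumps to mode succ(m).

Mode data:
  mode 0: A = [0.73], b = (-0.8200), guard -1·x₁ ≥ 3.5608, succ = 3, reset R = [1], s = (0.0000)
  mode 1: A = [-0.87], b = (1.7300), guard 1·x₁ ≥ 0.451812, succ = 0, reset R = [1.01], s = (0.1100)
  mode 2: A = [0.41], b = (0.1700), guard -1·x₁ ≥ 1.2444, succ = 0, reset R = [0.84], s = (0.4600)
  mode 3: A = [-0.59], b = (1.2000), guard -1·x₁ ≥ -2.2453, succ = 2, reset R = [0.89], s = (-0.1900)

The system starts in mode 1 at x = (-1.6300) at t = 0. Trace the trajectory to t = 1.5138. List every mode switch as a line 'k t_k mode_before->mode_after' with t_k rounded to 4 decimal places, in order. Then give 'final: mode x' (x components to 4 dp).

1 0.9844 1->0
final: 0 0.3036

Mode 1: guard c·x = 0.4518 hit at Δt = 0.9844 (t = 0.9844), x⁻ = (0.4518) → reset → x⁺ = (0.5663), jump to mode 0
Mode 0: flow for 0.5294 to horizon, guard not reached → x = (0.3036)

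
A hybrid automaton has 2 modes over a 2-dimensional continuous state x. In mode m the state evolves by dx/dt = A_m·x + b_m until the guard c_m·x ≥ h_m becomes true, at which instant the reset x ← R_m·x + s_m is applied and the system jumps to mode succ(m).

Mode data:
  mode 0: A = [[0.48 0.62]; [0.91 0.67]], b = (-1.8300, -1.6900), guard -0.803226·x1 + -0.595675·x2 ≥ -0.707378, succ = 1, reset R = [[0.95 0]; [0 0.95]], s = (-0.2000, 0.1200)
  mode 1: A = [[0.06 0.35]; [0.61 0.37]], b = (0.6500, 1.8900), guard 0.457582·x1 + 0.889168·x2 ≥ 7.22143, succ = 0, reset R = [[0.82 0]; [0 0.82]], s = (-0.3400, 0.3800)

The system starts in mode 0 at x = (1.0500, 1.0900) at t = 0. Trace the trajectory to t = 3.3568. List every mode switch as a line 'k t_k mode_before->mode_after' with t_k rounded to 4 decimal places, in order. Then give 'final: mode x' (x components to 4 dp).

1 0.8534 0->1
2 2.3549 1->0
final: 0 7.9543 14.2039

Mode 0: guard c·x = -0.7074 hit at Δt = 0.8534 (t = 0.8534), x⁻ = (0.3076, 0.7727) → reset → x⁺ = (0.0923, 0.8541), jump to mode 1
Mode 1: guard c·x = 7.2214 hit at Δt = 1.5015 (t = 2.3549), x⁻ = (2.8969, 6.6307) → reset → x⁺ = (2.0355, 5.8172), jump to mode 0
Mode 0: flow for 1.0019 to horizon, guard not reached → x = (7.9543, 14.2039)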